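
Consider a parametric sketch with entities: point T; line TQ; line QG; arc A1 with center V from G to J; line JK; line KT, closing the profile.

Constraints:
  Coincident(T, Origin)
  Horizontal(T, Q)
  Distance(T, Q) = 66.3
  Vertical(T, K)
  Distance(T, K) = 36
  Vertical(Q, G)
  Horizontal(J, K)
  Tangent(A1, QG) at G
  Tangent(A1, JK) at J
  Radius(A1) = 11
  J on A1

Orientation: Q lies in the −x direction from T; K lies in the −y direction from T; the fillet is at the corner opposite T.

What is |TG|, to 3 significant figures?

70.9

The virtual corner opposite T is at (-66.3, -36.0). Since A1 is tangent to QG there, VG ⟂ QG and since A1 is tangent to JK there, VJ ⟂ JK, with radius 11.0, so the center V sits 11.0 in from both sides at V = (-55.3, -25.0). That places the tangent points at G = (-66.3, -25.0) on QG and J = (-55.3, -36.0) on JK. Then |TG| = |G − T| = 70.9.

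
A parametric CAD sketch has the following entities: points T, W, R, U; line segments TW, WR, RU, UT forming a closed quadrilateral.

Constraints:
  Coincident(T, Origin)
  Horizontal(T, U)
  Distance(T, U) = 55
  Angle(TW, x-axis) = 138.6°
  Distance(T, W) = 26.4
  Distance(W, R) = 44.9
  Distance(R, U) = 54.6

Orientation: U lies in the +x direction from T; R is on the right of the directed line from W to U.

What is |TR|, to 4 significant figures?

20.85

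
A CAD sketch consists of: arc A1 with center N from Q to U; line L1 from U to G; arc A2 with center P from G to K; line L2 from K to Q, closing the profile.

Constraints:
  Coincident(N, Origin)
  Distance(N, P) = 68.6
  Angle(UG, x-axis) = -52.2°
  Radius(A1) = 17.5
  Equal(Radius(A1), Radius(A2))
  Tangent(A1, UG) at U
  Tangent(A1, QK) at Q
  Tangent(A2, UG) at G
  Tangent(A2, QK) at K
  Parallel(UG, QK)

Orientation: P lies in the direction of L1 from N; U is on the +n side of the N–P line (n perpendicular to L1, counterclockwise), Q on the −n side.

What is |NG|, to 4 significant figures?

70.80

The slot axis is L1's direction at -52.2°, so u = (cos -52.2°, sin -52.2°) = (0.6129, -0.7902) and n = (−sin -52.2°, cos -52.2°) = (0.7902, 0.6129). N is at the origin and P lies 68.6 along u from N, so P = 68.6·u = (42.05, -54.20). Tangency of A1 to both parallel lines with radius 17.5 puts U and Q at N ± 17.5·n: U = (13.83, 10.73), Q = (-13.83, -10.73). Equal radii place G and K the same way about P: G = P + 17.5·n = (55.87, -43.48), K = P − 17.5·n = (28.22, -64.93). Then |NG| = |G − N| = 70.80.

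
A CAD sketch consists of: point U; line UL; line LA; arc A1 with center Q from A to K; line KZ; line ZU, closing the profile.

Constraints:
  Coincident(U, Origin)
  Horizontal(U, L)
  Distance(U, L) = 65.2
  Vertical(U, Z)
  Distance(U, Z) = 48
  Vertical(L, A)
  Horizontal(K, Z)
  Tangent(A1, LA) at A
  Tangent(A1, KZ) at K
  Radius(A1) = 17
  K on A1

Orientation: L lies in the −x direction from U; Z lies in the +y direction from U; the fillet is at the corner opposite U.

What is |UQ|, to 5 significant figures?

57.308

U is at the origin; U and L share the same y with |UL| = 65.2 and L on the −x side, so L = (-65.200, 0.0000). U and Z share the same x with |UZ| = 48.0 and Z on the +y side, so Z = (0.0000, 48.000). The virtual corner opposite U is at (-65.200, 48.000). A1 meets LA tangentially, so QA is at right angles to LA and A1 meets KZ tangentially, so QK is at right angles to KZ, with radius 17.0, so the center Q sits 17.0 in from both sides at Q = (-48.200, 31.000). Then |UQ| = |Q − U| = 57.308.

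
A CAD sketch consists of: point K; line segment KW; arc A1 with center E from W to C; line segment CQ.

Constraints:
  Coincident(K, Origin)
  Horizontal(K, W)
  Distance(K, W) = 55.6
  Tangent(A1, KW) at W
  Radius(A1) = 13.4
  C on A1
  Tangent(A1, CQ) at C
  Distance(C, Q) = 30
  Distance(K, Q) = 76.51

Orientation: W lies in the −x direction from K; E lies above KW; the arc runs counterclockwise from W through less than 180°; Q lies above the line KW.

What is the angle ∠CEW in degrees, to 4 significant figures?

124.1°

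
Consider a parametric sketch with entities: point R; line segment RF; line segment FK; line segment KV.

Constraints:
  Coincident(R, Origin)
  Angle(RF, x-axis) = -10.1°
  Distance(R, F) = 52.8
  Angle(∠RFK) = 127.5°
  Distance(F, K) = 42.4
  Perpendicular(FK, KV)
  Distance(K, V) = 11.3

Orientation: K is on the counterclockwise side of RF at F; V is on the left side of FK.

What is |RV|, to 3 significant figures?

80.6

R is at the origin; RF runs at -10.1° with length 52.8, so F = 52.8·(cos -10.1°, sin -10.1°) = (52.0, -9.26). ∠RFK = 127.5°, so FK runs at -10.1° + (180° − 127.5°) = 42.4° from the x-axis; with |FK| = 42.4, K = F + 42.4·(cos 42.4°, sin 42.4°) = (83.3, 19.3). FK ⟂ KV; with |KV| = 11.3 on the left of FK, V = K + 11.3·(-0.674, 0.738) = (75.7, 27.7). Then |RV| = |V − R| = 80.6.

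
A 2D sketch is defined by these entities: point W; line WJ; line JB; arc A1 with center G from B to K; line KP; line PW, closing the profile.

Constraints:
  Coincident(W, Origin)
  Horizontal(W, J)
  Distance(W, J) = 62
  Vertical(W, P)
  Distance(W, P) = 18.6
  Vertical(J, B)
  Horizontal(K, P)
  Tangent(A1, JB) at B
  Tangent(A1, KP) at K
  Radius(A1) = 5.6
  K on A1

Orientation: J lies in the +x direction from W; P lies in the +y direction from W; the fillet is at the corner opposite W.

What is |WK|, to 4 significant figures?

59.39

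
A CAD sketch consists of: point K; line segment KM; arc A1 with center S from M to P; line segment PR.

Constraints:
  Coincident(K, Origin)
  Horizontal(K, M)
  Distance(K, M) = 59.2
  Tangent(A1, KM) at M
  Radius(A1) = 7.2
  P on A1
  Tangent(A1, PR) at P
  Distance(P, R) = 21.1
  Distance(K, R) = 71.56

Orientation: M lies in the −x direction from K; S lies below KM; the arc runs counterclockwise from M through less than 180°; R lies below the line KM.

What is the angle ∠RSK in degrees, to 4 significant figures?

113.7°

K is at the origin; K and M share the same y with |KM| = 59.2 and M on the −x side, so M = (-59.20, 0.000). A1 meets KM tangentially, so SM is at right angles to KM, so S = M + (0, -7.2) = (-59.20, -7.200). Since SP ⟂ PR (tangency), |SR| = √(7.2² + 21.1²) = 22.29 regardless of where P sits on A1. So R lies on both circle(K, 71.56) and circle(S, 22.29); the below-KM intersection is R = (-65.62, -28.55). P is the foot of the tangent from R: P = (-66.40, -7.465).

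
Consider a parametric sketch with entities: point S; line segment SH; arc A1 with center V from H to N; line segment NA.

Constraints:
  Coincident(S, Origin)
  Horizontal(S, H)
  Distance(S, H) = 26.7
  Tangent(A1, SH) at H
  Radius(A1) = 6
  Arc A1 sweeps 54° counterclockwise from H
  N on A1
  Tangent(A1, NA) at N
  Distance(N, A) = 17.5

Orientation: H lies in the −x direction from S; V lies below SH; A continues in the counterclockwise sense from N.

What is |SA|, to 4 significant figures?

45.02

S is at the origin; SH is horizontal with |SH| = 26.7 and H on the −x side, so H = (-26.70, 0.000). Since A1 is tangent to SH there, VH ⟂ SH, so V = H + (0, -6) = (-26.70, -6.000). On A1, H sits at bearing 90° from V; a 54° counterclockwise sweep puts N at bearing 144°, so N = V + 6.0·(cos 144°, sin 144°) = (-31.55, -2.473). The tangent condition forces VN to be normal to NA, so NA runs along (−sin 144°, cos 144°); with |NA| = 17.5, A = (-41.84, -16.63). Then |SA| = |A − S| = 45.02.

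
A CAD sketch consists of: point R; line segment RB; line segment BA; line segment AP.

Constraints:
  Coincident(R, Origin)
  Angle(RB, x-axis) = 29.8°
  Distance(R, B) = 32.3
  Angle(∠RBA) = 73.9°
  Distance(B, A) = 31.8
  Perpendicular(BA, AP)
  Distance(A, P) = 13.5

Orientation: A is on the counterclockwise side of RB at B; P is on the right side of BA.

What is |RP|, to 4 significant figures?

50.05

R is at the origin; RB runs at 29.8° with length 32.3, so B = 32.3·(cos 29.8°, sin 29.8°) = (28.03, 16.05). ∠RBA = 73.9°, so BA runs at 29.8° + (180° − 73.9°) = 135.9° from the x-axis; with |BA| = 31.8, A = B + 31.8·(cos 135.9°, sin 135.9°) = (5.192, 38.18). The perpendicularity gives AP at right angles to BA; with |AP| = 13.5 on the right of BA, P = A + 13.5·(0.6959, 0.7181) = (14.59, 47.88). Then |RP| = |P − R| = 50.05.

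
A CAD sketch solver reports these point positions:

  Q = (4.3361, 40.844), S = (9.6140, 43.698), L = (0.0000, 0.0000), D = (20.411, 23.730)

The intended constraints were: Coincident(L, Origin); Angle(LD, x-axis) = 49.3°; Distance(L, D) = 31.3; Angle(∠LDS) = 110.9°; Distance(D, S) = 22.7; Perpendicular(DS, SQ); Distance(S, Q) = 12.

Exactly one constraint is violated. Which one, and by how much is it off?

Distance(S, Q) = 12 — off by 6.00.

L = (0.00, 0.00) ✓; LD at 49.30° ✓; |LD| = 31.30 ✓; ∠LDS = 110.9° ✓; |DS| = 22.70 ✓; ∠(DS, SQ) = 90.00° ✓; |SQ| = 6.000 ✗.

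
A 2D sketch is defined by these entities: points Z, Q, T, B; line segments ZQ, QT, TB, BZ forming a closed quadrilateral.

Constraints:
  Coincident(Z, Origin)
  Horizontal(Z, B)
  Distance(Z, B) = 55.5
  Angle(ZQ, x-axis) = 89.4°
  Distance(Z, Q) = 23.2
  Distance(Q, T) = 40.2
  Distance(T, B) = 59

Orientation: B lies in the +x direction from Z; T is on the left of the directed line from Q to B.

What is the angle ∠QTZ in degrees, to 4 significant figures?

15.53°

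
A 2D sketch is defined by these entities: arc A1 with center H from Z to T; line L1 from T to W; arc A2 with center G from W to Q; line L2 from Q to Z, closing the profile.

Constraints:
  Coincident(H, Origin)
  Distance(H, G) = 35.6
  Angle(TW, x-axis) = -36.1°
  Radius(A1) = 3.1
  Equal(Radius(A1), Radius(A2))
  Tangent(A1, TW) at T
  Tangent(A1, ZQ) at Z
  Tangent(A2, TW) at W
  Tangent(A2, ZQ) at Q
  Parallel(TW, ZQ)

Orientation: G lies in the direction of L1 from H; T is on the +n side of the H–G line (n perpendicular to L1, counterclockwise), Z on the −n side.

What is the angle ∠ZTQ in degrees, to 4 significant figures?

80.12°

Tangency of A1 to both parallel lines with radius 3.1 puts T and Z at H ± 3.1·n: T = (1.827, 2.505), Z = (-1.827, -2.505). Equal radii place W and Q the same way about G: W = G + 3.1·n = (30.59, -18.47), Q = G − 3.1·n = (26.94, -23.48). Then cos ∠ZTQ = TZ·TQ / (|TZ||TQ|), giving 80.12°.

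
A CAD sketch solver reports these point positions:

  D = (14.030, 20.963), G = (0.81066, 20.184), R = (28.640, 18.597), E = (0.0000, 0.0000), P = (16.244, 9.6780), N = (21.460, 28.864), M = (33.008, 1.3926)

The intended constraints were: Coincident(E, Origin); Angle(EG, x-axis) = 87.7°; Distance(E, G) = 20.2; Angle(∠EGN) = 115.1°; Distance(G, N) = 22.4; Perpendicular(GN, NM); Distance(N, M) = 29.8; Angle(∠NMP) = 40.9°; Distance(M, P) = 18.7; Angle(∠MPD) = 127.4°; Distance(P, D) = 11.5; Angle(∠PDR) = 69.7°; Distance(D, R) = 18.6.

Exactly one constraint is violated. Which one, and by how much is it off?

Distance(D, R) = 18.6 — off by 3.80.

E = (0.00, 0.00) ✓; EG at 87.70° ✓; |EG| = 20.20 ✓; ∠EGN = 115.1° ✓; |GN| = 22.40 ✓; ∠(GN, NM) = 90.00° ✓; |NM| = 29.80 ✓; ∠NMP = 40.90° ✓; |MP| = 18.70 ✓; ∠MPD = 127.4° ✓; |PD| = 11.50 ✓; ∠PDR = 69.70° ✓; |DR| = 14.80 ✗.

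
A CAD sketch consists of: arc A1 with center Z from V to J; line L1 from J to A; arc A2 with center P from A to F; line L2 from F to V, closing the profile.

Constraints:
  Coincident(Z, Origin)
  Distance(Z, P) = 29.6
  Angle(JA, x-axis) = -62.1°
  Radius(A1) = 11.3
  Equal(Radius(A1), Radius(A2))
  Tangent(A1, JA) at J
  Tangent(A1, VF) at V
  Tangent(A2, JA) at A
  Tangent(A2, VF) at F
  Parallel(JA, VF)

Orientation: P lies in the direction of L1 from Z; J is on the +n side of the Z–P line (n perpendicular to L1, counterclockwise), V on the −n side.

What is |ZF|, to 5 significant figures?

31.684

Tangency of A1 to both parallel lines with radius 11.3 puts J and V at Z ± 11.3·n: J = (9.9866, 5.2876), V = (-9.9866, -5.2876). Equal radii place A and F the same way about P: A = P + 11.3·n = (23.837, -20.872), F = P − 11.3·n = (3.8642, -31.447). Then |ZF| = |F − Z| = 31.684.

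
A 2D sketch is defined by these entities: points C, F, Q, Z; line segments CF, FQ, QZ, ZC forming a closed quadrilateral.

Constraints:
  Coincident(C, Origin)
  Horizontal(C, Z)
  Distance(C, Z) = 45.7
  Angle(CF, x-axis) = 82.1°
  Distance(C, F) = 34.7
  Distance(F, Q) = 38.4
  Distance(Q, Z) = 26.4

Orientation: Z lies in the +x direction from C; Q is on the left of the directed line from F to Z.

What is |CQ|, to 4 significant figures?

49.73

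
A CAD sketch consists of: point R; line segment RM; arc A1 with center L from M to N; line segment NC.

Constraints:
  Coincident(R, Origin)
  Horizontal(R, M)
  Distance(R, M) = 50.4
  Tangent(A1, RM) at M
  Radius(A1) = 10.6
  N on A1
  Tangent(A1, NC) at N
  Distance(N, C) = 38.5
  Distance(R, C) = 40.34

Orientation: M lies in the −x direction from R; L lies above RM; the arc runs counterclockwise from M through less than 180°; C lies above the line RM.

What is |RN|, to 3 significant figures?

42.1

R is at the origin; R and M share the same y with |RM| = 50.4 and M on the −x side, so M = (-50.4, 0.00). The tangent condition forces LM to be normal to RM, so L = M + (0, 10.6) = (-50.4, 10.6). Since LN ⟂ NC (tangency), |LC| = √(10.6² + 38.5²) = 39.9 regardless of where N sits on A1. So C lies on both circle(R, 40.34) and circle(L, 39.9); the above-RM intersection is C = (-19.2, 35.5). N is the foot of the tangent from C: N = (-41.8, 4.36).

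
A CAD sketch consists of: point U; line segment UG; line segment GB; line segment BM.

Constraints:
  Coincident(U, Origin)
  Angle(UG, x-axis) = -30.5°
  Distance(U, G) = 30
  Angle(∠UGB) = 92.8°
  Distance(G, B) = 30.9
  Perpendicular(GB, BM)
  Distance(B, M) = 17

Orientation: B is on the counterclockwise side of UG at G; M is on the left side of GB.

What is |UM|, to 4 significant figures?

34.87

U is at the origin; UG runs at -30.5° with length 30.0, so G = 30.0·(cos -30.5°, sin -30.5°) = (25.85, -15.23). ∠UGB = 92.8°, so GB runs at -30.5° + (180° − 92.8°) = 56.70° from the x-axis; with |GB| = 30.9, B = G + 30.9·(cos 56.70°, sin 56.70°) = (42.81, 10.60). The perpendicularity gives BM at right angles to GB; with |BM| = 17.0 on the left of GB, M = B + 17.0·(-0.8358, 0.5490) = (28.60, 19.93). Then |UM| = |M − U| = 34.87.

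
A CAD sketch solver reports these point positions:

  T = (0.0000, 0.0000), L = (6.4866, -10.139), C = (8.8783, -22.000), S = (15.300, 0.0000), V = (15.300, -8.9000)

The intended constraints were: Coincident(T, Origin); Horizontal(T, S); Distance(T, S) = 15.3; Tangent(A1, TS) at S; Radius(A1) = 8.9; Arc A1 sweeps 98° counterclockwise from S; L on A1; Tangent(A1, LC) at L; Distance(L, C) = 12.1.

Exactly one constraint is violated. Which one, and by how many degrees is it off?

Tangent(A1, LC) at L — off by 3.40°.

T = (0.00, 0.00) ✓; T.y = 0.00, S.y = 0.00 ✓; |TS| = 15.30 ✓; ∠(VS, ST) = 90.00° ✓; |VS| = 8.900 ✓; bearing(V→L) − bearing(V→S) = 98.00° ✓; |VL| = 8.900 ✓; ∠(VL, LC) = 86.60° ✗; |LC| = 12.10 ✓.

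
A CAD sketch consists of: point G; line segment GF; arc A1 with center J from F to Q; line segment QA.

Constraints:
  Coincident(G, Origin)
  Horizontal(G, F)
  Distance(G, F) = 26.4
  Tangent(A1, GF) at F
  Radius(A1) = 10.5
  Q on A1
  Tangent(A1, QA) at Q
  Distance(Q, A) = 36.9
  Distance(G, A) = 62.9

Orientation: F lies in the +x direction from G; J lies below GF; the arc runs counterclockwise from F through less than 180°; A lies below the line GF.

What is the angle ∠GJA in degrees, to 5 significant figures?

140.30°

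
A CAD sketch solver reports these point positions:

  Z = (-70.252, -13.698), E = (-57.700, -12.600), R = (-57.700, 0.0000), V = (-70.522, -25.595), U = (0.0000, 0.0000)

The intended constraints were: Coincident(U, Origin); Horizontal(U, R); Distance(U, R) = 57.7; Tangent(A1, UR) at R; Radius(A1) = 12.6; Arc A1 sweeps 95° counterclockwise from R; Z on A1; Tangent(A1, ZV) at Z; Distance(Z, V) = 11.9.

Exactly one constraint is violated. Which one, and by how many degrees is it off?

Tangent(A1, ZV) at Z — off by 6.30°.

U = (0.00, 0.00) ✓; U.y = 0.00, R.y = 0.00 ✓; |UR| = 57.70 ✓; ∠(ER, RU) = 90.00° ✓; |ER| = 12.60 ✓; bearing(E→Z) − bearing(E→R) = 95.00° ✓; |EZ| = 12.60 ✓; ∠(EZ, ZV) = 96.30° ✗; |ZV| = 11.90 ✓.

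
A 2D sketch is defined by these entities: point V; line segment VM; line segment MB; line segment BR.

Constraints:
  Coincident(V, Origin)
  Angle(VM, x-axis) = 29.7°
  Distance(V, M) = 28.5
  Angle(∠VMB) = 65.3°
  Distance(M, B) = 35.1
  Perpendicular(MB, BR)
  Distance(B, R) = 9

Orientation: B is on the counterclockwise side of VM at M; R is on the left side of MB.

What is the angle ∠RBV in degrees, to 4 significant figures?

41.85°

V is at the origin; VM runs at 29.7° with length 28.5, so M = 28.5·(cos 29.7°, sin 29.7°) = (24.76, 14.12). ∠VMB = 65.3°, so MB runs at 29.7° + (180° − 65.3°) = 144.4° from the x-axis; with |MB| = 35.1, B = M + 35.1·(cos 144.4°, sin 144.4°) = (-3.784, 34.55). The perpendicularity gives BR at right angles to MB; with |BR| = 9.0 on the left of MB, R = B + 9.0·(-0.5821, -0.8131) = (-9.023, 27.24). Then cos ∠RBV = BR·BV / (|BR||BV|), giving 41.85°.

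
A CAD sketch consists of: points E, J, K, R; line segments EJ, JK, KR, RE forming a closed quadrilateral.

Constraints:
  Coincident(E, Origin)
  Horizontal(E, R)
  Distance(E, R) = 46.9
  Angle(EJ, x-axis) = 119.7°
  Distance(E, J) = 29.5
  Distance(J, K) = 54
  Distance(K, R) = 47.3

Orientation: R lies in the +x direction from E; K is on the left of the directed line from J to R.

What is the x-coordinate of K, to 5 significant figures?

35.437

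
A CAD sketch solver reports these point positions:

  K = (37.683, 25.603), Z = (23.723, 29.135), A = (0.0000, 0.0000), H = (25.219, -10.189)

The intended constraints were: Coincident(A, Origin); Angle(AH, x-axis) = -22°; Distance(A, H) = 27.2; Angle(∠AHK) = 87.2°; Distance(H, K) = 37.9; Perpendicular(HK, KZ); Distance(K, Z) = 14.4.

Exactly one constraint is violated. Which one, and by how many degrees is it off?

Perpendicular(HK, KZ) — off by 5.00°.

A = (0.00, 0.00) ✓; AH at -22.00° ✓; |AH| = 27.20 ✓; ∠AHK = 87.20° ✓; |HK| = 37.90 ✓; ∠(HK, KZ) = 95.00° ✗; |KZ| = 14.40 ✓.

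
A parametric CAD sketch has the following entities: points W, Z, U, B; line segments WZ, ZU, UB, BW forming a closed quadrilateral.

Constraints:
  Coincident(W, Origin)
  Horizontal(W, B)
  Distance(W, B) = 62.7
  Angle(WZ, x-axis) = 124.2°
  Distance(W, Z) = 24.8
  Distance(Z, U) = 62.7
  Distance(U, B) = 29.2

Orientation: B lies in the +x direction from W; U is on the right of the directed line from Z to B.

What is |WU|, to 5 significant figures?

40.588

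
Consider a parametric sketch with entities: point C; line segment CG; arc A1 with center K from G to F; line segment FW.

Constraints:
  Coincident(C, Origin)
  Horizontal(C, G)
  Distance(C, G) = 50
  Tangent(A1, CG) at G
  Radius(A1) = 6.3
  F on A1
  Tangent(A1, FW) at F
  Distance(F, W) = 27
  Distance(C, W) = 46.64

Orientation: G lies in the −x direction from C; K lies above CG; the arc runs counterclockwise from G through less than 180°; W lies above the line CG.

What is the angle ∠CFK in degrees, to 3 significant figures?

168°

C is at the origin; CG is horizontal with |CG| = 50.0 and G on the −x side, so G = (-50.0, 0.00). A1 meets CG tangentially, so KG is at right angles to CG, so K = G + (0, 6.3) = (-50.0, 6.30). Since KF ⟂ FW (tangency), |KW| = √(6.3² + 27.0²) = 27.7 regardless of where F sits on A1. So W lies on both circle(C, 46.64) and circle(K, 27.7); the above-CG intersection is W = (-35.7, 30.0). F is the foot of the tangent from W: F = (-44.0, 4.36).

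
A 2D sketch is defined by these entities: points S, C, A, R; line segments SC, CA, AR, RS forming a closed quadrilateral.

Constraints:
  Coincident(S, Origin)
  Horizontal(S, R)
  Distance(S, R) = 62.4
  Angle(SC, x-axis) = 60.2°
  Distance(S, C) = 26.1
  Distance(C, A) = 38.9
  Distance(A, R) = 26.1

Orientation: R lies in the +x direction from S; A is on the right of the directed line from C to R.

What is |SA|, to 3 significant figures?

38.2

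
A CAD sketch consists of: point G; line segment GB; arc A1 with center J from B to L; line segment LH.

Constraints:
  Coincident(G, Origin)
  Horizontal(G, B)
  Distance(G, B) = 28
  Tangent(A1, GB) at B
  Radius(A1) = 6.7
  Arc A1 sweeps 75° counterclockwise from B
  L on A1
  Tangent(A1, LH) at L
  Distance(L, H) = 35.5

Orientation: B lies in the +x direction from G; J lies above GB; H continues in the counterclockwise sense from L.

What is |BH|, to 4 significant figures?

42.26

G is at the origin; GB is horizontal with |GB| = 28.0 and B on the +x side, so B = (28.00, 0.000). Tangency of A1 to GB means the radius JB is perpendicular to GB, so J = B + (0, 6.7) = (28.00, 6.700). On A1, B sits at bearing -90° from J; a 75° counterclockwise sweep puts L at bearing -15°, so L = J + 6.7·(cos -15°, sin -15°) = (34.47, 4.966). Tangency of A1 to LH means the radius JL is perpendicular to LH, so LH runs along (−sin -15°, cos -15°); with |LH| = 35.5, H = (43.66, 39.26). Then |BH| = |H − B| = 42.26.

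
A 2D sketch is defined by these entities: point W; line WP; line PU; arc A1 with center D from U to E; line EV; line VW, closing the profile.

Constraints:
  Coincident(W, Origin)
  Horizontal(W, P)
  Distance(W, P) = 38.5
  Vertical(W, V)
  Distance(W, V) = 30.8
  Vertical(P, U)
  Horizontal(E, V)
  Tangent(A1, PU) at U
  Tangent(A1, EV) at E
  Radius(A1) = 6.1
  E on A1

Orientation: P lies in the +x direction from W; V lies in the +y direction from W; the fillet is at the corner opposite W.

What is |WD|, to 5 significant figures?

40.741

W is at the origin; WP is horizontal with |WP| = 38.5 and P on the +x side, so P = (38.500, 0.0000). WV is vertical with |WV| = 30.8 and V on the +y side, so V = (0.0000, 30.800). The virtual corner opposite W is at (38.500, 30.800). Since A1 is tangent to PU there, DU ⟂ PU and the tangent condition forces DE to be normal to EV, with radius 6.1, so the center D sits 6.1 in from both sides at D = (32.400, 24.700). Then |WD| = |D − W| = 40.741.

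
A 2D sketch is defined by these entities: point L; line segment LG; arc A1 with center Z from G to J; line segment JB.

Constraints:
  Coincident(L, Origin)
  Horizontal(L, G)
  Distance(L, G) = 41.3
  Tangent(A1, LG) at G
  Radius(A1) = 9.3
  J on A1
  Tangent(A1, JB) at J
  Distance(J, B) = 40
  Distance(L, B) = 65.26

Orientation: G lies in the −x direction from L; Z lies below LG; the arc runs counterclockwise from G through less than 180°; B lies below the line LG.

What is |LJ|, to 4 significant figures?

51.63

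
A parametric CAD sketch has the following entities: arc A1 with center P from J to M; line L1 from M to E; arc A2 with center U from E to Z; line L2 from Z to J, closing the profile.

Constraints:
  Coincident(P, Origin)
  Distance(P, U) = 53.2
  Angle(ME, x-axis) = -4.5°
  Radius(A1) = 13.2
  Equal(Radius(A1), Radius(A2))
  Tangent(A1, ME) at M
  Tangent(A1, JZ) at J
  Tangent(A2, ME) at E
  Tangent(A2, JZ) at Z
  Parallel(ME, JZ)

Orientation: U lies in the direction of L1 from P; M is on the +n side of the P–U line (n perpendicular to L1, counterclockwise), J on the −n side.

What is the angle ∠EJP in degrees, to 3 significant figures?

63.6°

The slot axis is L1's direction at -4.5°, so u = (cos -4.5°, sin -4.5°) = (0.997, -0.0785) and n = (−sin -4.5°, cos -4.5°) = (0.0785, 0.997). P is at the origin and U lies 53.2 along u from P, so U = 53.2·u = (53.0, -4.17). Tangency of A1 to both parallel lines with radius 13.2 puts M and J at P ± 13.2·n: M = (1.04, 13.2), J = (-1.04, -13.2). Equal radii place E and Z the same way about U: E = U + 13.2·n = (54.1, 8.99), Z = U − 13.2·n = (52.0, -17.3). Then cos ∠EJP = JE·JP / (|JE||JP|), giving 63.6°.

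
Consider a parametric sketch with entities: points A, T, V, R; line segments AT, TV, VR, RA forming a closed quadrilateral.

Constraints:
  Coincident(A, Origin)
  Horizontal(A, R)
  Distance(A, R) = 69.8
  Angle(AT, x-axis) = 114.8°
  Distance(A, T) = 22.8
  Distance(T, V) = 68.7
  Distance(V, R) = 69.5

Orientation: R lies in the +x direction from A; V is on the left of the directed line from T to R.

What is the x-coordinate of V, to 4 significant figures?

43.50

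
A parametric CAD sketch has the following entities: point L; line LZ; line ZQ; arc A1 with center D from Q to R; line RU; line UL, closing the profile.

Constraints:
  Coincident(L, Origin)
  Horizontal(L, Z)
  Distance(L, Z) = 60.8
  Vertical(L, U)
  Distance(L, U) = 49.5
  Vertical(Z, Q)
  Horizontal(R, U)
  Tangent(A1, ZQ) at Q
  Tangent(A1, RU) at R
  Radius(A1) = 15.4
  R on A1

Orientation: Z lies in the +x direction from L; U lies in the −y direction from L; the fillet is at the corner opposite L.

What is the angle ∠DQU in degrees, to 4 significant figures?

14.21°

The virtual corner opposite L is at (60.80, -49.50). A1 meets ZQ tangentially, so DQ is at right angles to ZQ and the tangent condition forces DR to be normal to RU, with radius 15.4, so the center D sits 15.4 in from both sides at D = (45.40, -34.10). That places the tangent points at Q = (60.80, -34.10) on ZQ and R = (45.40, -49.50) on RU. Then cos ∠DQU = QD·QU / (|QD||QU|), giving 14.21°.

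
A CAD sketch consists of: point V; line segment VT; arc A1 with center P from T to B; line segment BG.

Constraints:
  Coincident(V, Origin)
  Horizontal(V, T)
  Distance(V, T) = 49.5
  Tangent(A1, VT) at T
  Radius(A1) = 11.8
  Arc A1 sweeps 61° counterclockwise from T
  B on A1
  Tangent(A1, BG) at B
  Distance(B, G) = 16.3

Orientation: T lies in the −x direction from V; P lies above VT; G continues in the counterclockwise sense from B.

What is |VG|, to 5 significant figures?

37.307

On A1, T sits at bearing -90° from P; a 61° counterclockwise sweep puts B at bearing -29°, so B = P + 11.8·(cos -29°, sin -29°) = (-39.179, 6.0792). A1 meets BG tangentially, so PB is at right angles to BG, so BG runs along (−sin -29°, cos -29°); with |BG| = 16.3, G = (-31.277, 20.336). Then |VG| = |G − V| = 37.307.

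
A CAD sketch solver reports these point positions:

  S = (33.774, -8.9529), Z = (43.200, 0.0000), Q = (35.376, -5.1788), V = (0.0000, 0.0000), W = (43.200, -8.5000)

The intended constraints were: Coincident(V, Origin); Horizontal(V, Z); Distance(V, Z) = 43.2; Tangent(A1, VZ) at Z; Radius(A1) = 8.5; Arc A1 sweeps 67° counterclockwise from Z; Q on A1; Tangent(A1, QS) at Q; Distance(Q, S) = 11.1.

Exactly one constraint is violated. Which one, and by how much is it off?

Distance(Q, S) = 11.1 — off by 7.00.

V = (0.00, 0.00) ✓; V.y = 0.00, Z.y = 0.00 ✓; |VZ| = 43.20 ✓; ∠(WZ, ZV) = 90.00° ✓; |WZ| = 8.500 ✓; bearing(W→Q) − bearing(W→Z) = 67.00° ✓; |WQ| = 8.500 ✓; ∠(WQ, QS) = 90.00° ✓; |QS| = 4.100 ✗.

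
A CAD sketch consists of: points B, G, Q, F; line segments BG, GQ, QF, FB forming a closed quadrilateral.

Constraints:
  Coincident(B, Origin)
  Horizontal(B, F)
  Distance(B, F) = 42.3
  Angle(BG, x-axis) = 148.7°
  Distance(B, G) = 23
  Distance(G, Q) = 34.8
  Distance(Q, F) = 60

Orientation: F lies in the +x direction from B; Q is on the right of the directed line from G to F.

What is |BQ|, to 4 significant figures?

26.01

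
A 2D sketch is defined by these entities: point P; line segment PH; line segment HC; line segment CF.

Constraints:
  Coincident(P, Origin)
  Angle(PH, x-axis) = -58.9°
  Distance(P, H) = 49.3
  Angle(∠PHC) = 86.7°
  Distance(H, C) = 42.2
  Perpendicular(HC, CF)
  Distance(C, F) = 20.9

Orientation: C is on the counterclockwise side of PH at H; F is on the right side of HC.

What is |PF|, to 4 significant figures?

80.41

P is at the origin; PH runs at -58.9° with length 49.3, so H = 49.3·(cos -58.9°, sin -58.9°) = (25.47, -42.21). ∠PHC = 86.7°, so HC runs at -58.9° + (180° − 86.7°) = 34.40° from the x-axis; with |HC| = 42.2, C = H + 42.2·(cos 34.40°, sin 34.40°) = (60.28, -18.37). The perpendicularity gives CF at right angles to HC; with |CF| = 20.9 on the right of HC, F = C + 20.9·(0.5650, -0.8251) = (72.09, -35.62). Then |PF| = |F − P| = 80.41.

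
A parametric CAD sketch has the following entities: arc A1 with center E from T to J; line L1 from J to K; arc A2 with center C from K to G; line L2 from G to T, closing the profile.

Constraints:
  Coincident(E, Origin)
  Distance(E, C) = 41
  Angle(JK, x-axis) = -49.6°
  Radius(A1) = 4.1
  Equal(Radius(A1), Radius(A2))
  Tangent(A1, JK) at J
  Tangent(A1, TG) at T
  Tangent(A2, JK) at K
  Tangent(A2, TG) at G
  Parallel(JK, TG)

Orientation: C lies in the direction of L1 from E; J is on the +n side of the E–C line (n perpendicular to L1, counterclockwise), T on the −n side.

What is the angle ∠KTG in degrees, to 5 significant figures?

11.310°

Tangency of A1 to both parallel lines with radius 4.1 puts J and T at E ± 4.1·n: J = (3.1223, 2.6573), T = (-3.1223, -2.6573). Equal radii place K and G the same way about C: K = C + 4.1·n = (29.695, -28.566), G = C − 4.1·n = (23.451, -33.880). Then cos ∠KTG = TK·TG / (|TK||TG|), giving 11.310°.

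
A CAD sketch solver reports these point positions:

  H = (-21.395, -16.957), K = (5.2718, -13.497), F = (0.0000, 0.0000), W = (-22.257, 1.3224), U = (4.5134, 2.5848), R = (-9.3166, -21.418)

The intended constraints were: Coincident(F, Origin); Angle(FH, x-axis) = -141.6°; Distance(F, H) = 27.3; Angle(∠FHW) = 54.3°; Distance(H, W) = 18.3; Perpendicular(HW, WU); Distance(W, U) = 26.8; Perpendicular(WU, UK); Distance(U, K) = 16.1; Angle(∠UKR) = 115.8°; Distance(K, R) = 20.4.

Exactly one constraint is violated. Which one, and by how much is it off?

Distance(K, R) = 20.4 — off by 3.80.

F = (0.00, 0.00) ✓; FH at -141.6° ✓; |FH| = 27.30 ✓; ∠FHW = 54.30° ✓; |HW| = 18.30 ✓; ∠(HW, WU) = 90.00° ✓; |WU| = 26.80 ✓; ∠(WU, UK) = 90.00° ✓; |UK| = 16.10 ✓; ∠UKR = 115.8° ✓; |KR| = 16.60 ✗.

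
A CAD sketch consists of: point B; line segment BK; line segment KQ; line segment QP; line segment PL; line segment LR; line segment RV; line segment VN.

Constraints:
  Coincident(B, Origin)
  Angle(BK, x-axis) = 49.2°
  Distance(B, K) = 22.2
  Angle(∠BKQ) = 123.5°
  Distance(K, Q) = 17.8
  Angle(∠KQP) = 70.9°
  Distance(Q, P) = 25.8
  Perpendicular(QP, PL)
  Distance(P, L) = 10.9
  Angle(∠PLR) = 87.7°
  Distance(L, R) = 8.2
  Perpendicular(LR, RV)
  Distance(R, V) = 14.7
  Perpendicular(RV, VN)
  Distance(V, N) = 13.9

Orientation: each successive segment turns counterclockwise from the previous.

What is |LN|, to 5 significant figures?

15.766

LR is perpendicular to RV, so RV runs at 127.10°; with |RV| = 14.7, V = (-7.6026, 26.937). RV is perpendicular to VN, so VN runs at -142.90°; with |VN| = 13.9, N = (-18.689, 18.552). Then |LN| = |N − L| = 15.766.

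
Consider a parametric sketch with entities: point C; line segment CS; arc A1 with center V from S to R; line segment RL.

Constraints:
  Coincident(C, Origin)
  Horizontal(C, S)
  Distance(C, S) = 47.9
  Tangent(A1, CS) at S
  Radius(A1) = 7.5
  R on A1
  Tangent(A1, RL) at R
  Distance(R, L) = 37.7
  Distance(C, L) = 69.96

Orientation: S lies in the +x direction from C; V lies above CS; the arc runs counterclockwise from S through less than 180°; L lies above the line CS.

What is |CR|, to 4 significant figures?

55.96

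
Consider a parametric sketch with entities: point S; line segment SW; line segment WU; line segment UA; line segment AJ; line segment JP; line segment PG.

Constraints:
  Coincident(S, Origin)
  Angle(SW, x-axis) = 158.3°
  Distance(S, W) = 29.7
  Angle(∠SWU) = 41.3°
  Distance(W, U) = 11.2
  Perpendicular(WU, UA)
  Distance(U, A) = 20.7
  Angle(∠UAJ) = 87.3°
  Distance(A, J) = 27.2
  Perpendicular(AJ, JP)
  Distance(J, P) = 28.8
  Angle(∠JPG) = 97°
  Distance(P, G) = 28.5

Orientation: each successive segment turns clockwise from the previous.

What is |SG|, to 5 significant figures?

32.231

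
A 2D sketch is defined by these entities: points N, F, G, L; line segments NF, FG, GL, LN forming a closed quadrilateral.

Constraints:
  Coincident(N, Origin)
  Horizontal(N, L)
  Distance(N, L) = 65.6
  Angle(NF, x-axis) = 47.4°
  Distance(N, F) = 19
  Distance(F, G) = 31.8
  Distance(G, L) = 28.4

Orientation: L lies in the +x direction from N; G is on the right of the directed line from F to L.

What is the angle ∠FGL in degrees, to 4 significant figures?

129.9°

N is at the origin; N and L share the same y with |NL| = 65.6 and L in +x, so L = (65.6, 0). NF runs at 47.4° with |NF| = 19.0, so F = (12.86, 13.99). G is determined by |FG| = 31.8 and |GL| = 28.4 together: it lies at the intersection of circle(F, 31.8) and circle(L, 28.4). With |FL| = 54.56, the foot of the radical line on FL is 29.16 from F and the perpendicular offset is √(31.8² − 29.16²) = 12.69. Taking the right-of-FL solution: G = (37.79, -5.757).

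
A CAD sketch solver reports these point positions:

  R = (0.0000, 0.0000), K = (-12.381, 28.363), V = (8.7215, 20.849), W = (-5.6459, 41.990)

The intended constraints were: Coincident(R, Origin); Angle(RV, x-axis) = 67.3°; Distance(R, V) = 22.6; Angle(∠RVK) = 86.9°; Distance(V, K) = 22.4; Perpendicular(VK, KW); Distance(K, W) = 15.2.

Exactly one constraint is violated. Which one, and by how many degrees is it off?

Perpendicular(VK, KW) — off by 6.70°.

R = (0.00, 0.00) ✓; RV at 67.30° ✓; |RV| = 22.60 ✓; ∠RVK = 86.90° ✓; |VK| = 22.40 ✓; ∠(VK, KW) = 96.70° ✗; |KW| = 15.20 ✓.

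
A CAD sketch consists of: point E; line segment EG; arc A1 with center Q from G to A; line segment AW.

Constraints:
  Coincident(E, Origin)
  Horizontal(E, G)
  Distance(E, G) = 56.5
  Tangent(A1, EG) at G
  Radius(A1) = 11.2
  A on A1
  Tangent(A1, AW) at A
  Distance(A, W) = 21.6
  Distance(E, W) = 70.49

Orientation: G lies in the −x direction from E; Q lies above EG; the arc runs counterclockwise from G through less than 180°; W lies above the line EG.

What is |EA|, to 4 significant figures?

51.06

Checks: ∠(QG, GE) = 90.00° ✓; |QG| = 11.20 ✓; |QA| = 11.20 ✓; ∠(QA, AW) = 90.00° ✓; |AW| = 21.60 ✓; |EW| = 70.49 ✓.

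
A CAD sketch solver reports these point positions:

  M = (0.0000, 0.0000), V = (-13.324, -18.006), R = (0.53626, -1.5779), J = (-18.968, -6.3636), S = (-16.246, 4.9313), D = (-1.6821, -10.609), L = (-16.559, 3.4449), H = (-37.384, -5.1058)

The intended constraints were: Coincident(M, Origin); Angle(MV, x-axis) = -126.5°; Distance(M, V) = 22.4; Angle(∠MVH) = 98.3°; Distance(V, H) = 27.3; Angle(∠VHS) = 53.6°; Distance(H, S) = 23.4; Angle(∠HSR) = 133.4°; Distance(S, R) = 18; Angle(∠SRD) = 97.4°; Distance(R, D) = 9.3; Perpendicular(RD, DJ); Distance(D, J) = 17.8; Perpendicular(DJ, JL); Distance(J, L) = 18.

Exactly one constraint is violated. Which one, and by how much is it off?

Distance(J, L) = 18 — off by 7.90.

M = (0.00, 0.00) ✓; MV at -126.5° ✓; |MV| = 22.40 ✓; ∠MVH = 98.30° ✓; |VH| = 27.30 ✓; ∠VHS = 53.60° ✓; |HS| = 23.40 ✓; ∠HSR = 133.4° ✓; |SR| = 18.00 ✓; ∠SRD = 97.40° ✓; |RD| = 9.300 ✓; ∠(RD, DJ) = 90.00° ✓; |DJ| = 17.80 ✓; ∠(DJ, JL) = 90.00° ✓; |JL| = 10.10 ✗.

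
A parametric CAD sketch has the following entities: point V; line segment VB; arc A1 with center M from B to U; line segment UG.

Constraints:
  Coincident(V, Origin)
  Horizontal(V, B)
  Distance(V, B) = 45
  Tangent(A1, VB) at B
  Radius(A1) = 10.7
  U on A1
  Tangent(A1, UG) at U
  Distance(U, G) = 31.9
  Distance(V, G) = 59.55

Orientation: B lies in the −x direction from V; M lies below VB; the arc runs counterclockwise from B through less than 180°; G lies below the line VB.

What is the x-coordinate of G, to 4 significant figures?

-40.13

Checks: |MU| = 10.70 ✓; ∠(MU, UG) = 90.00° ✓; |UG| = 31.90 ✓; |VG| = 59.55 ✓.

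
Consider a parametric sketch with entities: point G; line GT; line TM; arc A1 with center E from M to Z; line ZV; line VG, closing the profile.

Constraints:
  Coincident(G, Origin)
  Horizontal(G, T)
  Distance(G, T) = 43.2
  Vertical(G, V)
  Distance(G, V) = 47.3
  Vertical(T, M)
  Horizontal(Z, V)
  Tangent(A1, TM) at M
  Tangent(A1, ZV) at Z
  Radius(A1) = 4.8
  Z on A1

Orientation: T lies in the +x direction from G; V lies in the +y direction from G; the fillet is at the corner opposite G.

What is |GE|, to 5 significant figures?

57.278

G is at the origin; GT is horizontal with |GT| = 43.2 and T on the +x side, so T = (43.200, 0.0000). G and V share the same x with |GV| = 47.3 and V on the +y side, so V = (0.0000, 47.300). The virtual corner opposite G is at (43.200, 47.300). Since A1 is tangent to TM there, EM ⟂ TM and A1 meets ZV tangentially, so EZ is at right angles to ZV, with radius 4.8, so the center E sits 4.8 in from both sides at E = (38.400, 42.500). Then |GE| = |E − G| = 57.278.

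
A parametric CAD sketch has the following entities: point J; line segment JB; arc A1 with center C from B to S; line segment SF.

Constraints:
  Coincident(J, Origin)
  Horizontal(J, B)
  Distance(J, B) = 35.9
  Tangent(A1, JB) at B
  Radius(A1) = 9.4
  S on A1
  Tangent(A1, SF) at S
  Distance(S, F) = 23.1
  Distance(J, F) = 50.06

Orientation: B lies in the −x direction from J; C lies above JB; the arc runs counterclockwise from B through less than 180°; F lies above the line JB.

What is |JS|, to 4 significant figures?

30.27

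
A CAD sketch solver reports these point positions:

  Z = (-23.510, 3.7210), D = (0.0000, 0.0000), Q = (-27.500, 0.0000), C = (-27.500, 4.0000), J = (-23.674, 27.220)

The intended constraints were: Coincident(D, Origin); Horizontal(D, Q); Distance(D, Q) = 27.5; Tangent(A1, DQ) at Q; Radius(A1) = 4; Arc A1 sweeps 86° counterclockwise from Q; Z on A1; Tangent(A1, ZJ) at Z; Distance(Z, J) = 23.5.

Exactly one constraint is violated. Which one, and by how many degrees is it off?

Tangent(A1, ZJ) at Z — off by 4.40°.

D = (0.00, 0.00) ✓; D.y = 0.00, Q.y = 0.00 ✓; |DQ| = 27.50 ✓; ∠(CQ, QD) = 90.00° ✓; |CQ| = 4.000 ✓; bearing(C→Z) − bearing(C→Q) = 86.00° ✓; |CZ| = 4.000 ✓; ∠(CZ, ZJ) = 85.60° ✗; |ZJ| = 23.50 ✓.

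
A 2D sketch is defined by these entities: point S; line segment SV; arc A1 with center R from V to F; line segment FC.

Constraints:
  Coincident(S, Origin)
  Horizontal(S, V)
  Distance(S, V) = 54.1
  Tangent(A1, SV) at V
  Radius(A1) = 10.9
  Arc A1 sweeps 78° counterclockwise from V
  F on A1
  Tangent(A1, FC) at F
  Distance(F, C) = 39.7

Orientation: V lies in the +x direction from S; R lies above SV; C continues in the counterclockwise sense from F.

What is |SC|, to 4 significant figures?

87.09

S is at the origin; SV is horizontal with |SV| = 54.1 and V on the +x side, so V = (54.10, 0.000). Since A1 is tangent to SV there, RV ⟂ SV, so R = V + (0, 10.9) = (54.10, 10.90). On A1, V sits at bearing -90° from R; a 78° counterclockwise sweep puts F at bearing -12°, so F = R + 10.9·(cos -12°, sin -12°) = (64.76, 8.634). A1 meets FC tangentially, so RF is at right angles to FC, so FC runs along (−sin -12°, cos -12°); with |FC| = 39.7, C = (73.02, 47.47). Then |SC| = |C − S| = 87.09.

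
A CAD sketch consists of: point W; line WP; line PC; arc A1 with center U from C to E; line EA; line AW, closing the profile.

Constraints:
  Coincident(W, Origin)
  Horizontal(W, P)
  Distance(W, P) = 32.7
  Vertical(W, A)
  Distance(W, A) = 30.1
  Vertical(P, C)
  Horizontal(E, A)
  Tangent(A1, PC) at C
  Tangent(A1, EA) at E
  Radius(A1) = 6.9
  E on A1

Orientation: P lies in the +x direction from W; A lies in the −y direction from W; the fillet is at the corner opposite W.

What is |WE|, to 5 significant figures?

39.644

The virtual corner opposite W is at (32.700, -30.100). A1 meets PC tangentially, so UC is at right angles to PC and tangency of A1 to EA means the radius UE is perpendicular to EA, with radius 6.9, so the center U sits 6.9 in from both sides at U = (25.800, -23.200). That places the tangent points at C = (32.700, -23.200) on PC and E = (25.800, -30.100) on EA. Then |WE| = |E − W| = 39.644.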